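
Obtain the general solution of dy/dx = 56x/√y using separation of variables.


Separate: √y dy = 56x dx.
Integrate: (2/3)y^(3/2) = 28x² + C.


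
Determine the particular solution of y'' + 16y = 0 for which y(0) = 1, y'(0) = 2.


Characteristic roots of r² + 16 = 0 are ±4i, so y = C₁cos(4x) + C₂sin(4x).
Apply y(0) = 1: C₁ = 1. Differentiate and apply y'(0) = 2: 4·C₂ = 2, so C₂ = 1/2.
Particular solution: y = cos(4x) + (1/2)sin(4x).


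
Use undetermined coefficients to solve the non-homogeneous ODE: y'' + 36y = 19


Homogeneous part: r² + 36 = 0 ⇒ r = ±6i, so y_h = C₁cos(6x) + C₂sin(6x).
Try constant y_p = A; plug in: 36A = 19 ⇒ A = 19/36.
General solution: y = C₁cos(6x) + C₂sin(6x) + 19/36.


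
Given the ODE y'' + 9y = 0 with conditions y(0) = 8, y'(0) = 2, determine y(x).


Characteristic roots of r² + 9 = 0 are ±3i, so y = C₁cos(3x) + C₂sin(3x).
Apply y(0) = 8: C₁ = 8. Differentiate and apply y'(0) = 2: 3·C₂ = 2, so C₂ = 2/3.
Particular solution: y = 8cos(3x) + (2/3)sin(3x).


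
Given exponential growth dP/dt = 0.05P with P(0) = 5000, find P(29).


The ODE dP/dt = 0.05P has solution P(t) = P(0)e^(0.05t).
Substitute P(0) = 5000 and t = 29: P(29) = 5000 e^(1.45) ≈ 21316.


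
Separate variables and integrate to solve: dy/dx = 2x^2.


Integrate both sides with respect to x: y = ∫ 2x^2 dx = (2/3)x^3 + C.


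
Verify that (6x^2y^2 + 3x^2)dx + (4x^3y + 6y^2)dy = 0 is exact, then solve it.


Check exactness: ∂M/∂y = 12x^2y and ∂N/∂x = 12x^2y; equal, so the equation is exact.
Integrate M with respect to x (treating y as constant): ∫M dx = 2x^3y^2 + x^3 + h(y).
Differentiate w.r.t. y and set equal to N: the x-dependent terms already match, leaving h'(y) = 6y^2. Integrate: h(y) = 2y^3.
So F(x,y) = 2x^3y^2 + 2y^3 + x^3.
General solution: 2x^3y^2 + 2y^3 + x^3 = C.


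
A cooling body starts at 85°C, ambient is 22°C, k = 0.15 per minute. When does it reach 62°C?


From T(t) = T_a + (T₀ - T_a)e^(-kt), set T(t) = 62:
(62 - 22) / (85 - 22) = e^(-0.15t), so t = -ln(0.635)/0.15 ≈ 3.0 minutes.


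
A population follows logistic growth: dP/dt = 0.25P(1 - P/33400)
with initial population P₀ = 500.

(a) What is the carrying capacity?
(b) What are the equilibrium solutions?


Logistic ODE dP/dt = 0.25P(1 - P/33400) has equilibria where dP/dt = 0, i.e. P = 0 or P = 33400.
The coefficient (1 - P/K) = 0 when P = K, identifying K = 33400 as the carrying capacity.
(a) K = 33400; (b) equilibria P = 0 and P = 33400.


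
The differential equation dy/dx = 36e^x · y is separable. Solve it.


Separate variables: dy/y = 36e^x dx.
Integrate: ln|y| = 36e^x + C₀.
Exponentiate: y = Ce^(36e^x).


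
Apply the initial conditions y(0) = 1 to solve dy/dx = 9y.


General solution of y' = 9y is y = Ce^(9x).
Apply y(0) = 1: C = 1.
Particular solution: y = e^(9x).


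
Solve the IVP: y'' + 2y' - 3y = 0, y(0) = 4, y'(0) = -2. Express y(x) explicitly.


Characteristic roots of r² + 2r - 3 = 0 are 1, -3.
General solution y = c₁ e^(x) + c₂ e^(-3x).
Apply y(0) = 4: c₁ + c₂ = 4. Apply y'(0) = -2: 1 c₁ - 3 c₂ = -2.
Solve: c₁ = 5/2, c₂ = 3/2.
Particular solution: y = (5/2)e^(x) + (3/2)e^(-3x).


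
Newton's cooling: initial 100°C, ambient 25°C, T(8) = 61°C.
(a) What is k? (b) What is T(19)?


Newton's law: T(t) = T_a + (T₀ - T_a)e^(-kt).
(a) Use T(8) = 61: (61 - 25)/(100 - 25) = e^(-k·8), so k = -ln(0.480)/8 ≈ 0.0917.
(b) Apply k to t = 19: T(19) = 25 + (75)e^(-1.743) ≈ 38.1°C.


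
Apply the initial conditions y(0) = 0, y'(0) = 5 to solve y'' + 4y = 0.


Characteristic roots of r² + 4 = 0 are ±2i, so y = C₁cos(2x) + C₂sin(2x).
Apply y(0) = 0: C₁ = 0. Differentiate and apply y'(0) = 5: 2·C₂ = 5, so C₂ = 5/2.
Particular solution: y = (5/2)sin(2x).


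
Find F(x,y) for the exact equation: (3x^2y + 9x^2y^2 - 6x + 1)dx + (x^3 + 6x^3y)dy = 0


Check exactness: ∂M/∂y = 3x^2 + 18x^2y and ∂N/∂x = 3x^2 + 18x^2y; equal, so the equation is exact.
Integrate M with respect to x (treating y as constant): ∫M dx = x^3y + 3x^3y^2 - 3x^2 + x + h(y).
Differentiate w.r.t. y and set equal to N: all terms match, so h'(y) = 0 and h is a constant absorbed into C.
General solution: x^3y + 3x^3y^2 - 3x^2 + x = C.


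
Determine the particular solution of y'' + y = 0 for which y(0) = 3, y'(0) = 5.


Characteristic roots of r² + 1 = 0 are ±1i, so y = C₁cos(x) + C₂sin(x).
Apply y(0) = 3: C₁ = 3. Differentiate and apply y'(0) = 5: 1·C₂ = 5, so C₂ = 5.
Particular solution: y = 3cos(x) + 5sin(x).


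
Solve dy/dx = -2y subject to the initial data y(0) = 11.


General solution of y' = -2y is y = Ce^(-2x).
Apply y(0) = 11: C = 11.
Particular solution: y = 11e^(-2x).


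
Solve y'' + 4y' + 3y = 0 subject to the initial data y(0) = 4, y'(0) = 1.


Characteristic roots of r² + 4r + 3 = 0 are -3, -1.
General solution y = c₁ e^(-3x) + c₂ e^(-x).
Apply y(0) = 4: c₁ + c₂ = 4. Apply y'(0) = 1: -3 c₁ - 1 c₂ = 1.
Solve: c₁ = -5/2, c₂ = 13/2.
Particular solution: y = -(5/2)e^(-3x) + (13/2)e^(-x).


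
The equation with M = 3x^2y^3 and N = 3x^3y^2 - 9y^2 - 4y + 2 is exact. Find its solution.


Check exactness: ∂M/∂y = 9x^2y^2 and ∂N/∂x = 9x^2y^2; equal, so the equation is exact.
Integrate M with respect to x (treating y as constant): ∫M dx = x^3y^3 + h(y).
Differentiate w.r.t. y and set equal to N: the x-dependent terms already match, leaving h'(y) = -9y^2 - 4y + 2. Integrate: h(y) = -3y^3 - 2y^2 + 2y.
So F(x,y) = x^3y^3 - 3y^3 - 2y^2 + 2y.
General solution: x^3y^3 - 3y^3 - 2y^2 + 2y = C.


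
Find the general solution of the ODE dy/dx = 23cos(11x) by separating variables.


g(y) = 1, so integrate directly: y = ∫ 23cos(11x) dx = (23/11)sin(11x) + C.


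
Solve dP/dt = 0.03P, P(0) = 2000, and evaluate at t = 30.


The ODE dP/dt = 0.03P has solution P(t) = P(0)e^(0.03t).
Substitute P(0) = 2000 and t = 30: P(30) = 2000 e^(0.90) ≈ 4919.


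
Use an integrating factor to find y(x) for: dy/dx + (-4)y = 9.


P(x) = -4 ⇒ μ = e^(-4x).
(μ y)' = 9e^(-4x) ⇒ μ y = -(9/4)e^(-4x) + C.
Divide by μ: y = -9/4 + Ce^(4x).


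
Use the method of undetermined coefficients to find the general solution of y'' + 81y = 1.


Homogeneous part: r² + 81 = 0 ⇒ r = ±9i, so y_h = C₁cos(9x) + C₂sin(9x).
Try constant y_p = A; plug in: 81A = 1 ⇒ A = 1/81.
General solution: y = C₁cos(9x) + C₂sin(9x) + 1/81.


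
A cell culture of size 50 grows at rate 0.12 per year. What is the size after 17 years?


The ODE dP/dt = 0.12P has solution P(t) = P(0)e^(0.12t).
Substitute P(0) = 50 and t = 17: P(17) = 50 e^(2.04) ≈ 385.


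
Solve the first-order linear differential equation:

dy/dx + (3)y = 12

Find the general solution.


P(x) = 3, Q(x) = 12; integrating factor μ = e^(3x).
(μ y)' = 12e^(3x) ⇒ μ y = 4e^(3x) + C.
Divide by μ: y = 4 + Ce^(-3x).


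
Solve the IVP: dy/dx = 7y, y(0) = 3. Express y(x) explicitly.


General solution of y' = 7y is y = Ce^(7x).
Apply y(0) = 3: C = 3.
Particular solution: y = 3e^(7x).


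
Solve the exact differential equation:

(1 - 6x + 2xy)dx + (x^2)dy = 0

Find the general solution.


Check exactness: ∂M/∂y = 2x and ∂N/∂x = 2x; equal, so the equation is exact.
Integrate M with respect to x (treating y as constant): ∫M dx = x - 3x^2 + x^2y + h(y).
Differentiate w.r.t. y and set equal to N: all terms match, so h'(y) = 0 and h is a constant absorbed into C.
General solution: x - 3x^2 + x^2y = C.


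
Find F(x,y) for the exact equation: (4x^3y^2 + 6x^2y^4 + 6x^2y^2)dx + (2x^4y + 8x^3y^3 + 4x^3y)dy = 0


Check exactness: ∂M/∂y = 8x^3y + 24x^2y^3 + 12x^2y and ∂N/∂x = 8x^3y + 24x^2y^3 + 12x^2y; equal, so the equation is exact.
Integrate M with respect to x (treating y as constant): ∫M dx = x^4y^2 + 2x^3y^4 + 2x^3y^2 + h(y).
Differentiate w.r.t. y and set equal to N: all terms match, so h'(y) = 0 and h is a constant absorbed into C.
General solution: x^4y^2 + 2x^3y^4 + 2x^3y^2 = C.


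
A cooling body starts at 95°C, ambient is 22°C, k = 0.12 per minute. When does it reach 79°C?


From T(t) = T_a + (T₀ - T_a)e^(-kt), set T(t) = 79:
(79 - 22) / (95 - 22) = e^(-0.12t), so t = -ln(0.781)/0.12 ≈ 2.1 minutes.


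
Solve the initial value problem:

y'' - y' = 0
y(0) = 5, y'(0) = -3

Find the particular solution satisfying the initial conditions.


Characteristic roots of r² - r = 0 are 1, 0.
General solution y = c₁ e^(x) + c₂.
Apply y(0) = 5: c₁ + c₂ = 5. Apply y'(0) = -3: 1 c₁ + 0 c₂ = -3.
Solve: c₁ = -3, c₂ = 8.
Particular solution: y = -3e^(x) + 8.


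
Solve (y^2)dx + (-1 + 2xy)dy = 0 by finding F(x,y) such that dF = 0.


Check exactness: ∂M/∂y = 2y and ∂N/∂x = 2y; equal, so the equation is exact.
Integrate M with respect to x (treating y as constant): ∫M dx = xy^2 + h(y).
Differentiate w.r.t. y and set equal to N: the x-dependent terms already match, leaving h'(y) = -1. Integrate: h(y) = -y.
So F(x,y) = -y + xy^2.
General solution: -y + xy^2 = C.


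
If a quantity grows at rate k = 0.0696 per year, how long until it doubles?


Exponential growth: P(t) = P₀ e^(0.0696t). Set P(t)/P₀ = 2: e^(0.0696t) = 2.
Solve: t = ln(2)/0.0696 ≈ 9.96 years.


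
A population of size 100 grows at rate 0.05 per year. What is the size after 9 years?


The ODE dP/dt = 0.05P has solution P(t) = P(0)e^(0.05t).
Substitute P(0) = 100 and t = 9: P(9) = 100 e^(0.45) ≈ 157.


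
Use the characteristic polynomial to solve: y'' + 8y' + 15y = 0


Characteristic equation: r² + 8r + 15 = 0.
Factor: (r + 5)(r + 3) = 0 ⇒ r = -5, -3 (distinct real).
General solution: y = C₁e^(-5x) + C₂e^(-3x).


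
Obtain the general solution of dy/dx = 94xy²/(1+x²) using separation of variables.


Separate: dy/y² = 94x/(1+x²) dx.
Integrate LHS: ∫ dy/y² = -1/y.
Integrate RHS via u = 1+x²: 47ln(1+x²) + C.
Result: -1/y = 47ln(1+x²) + C.


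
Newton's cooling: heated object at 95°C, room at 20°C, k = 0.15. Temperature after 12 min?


Newton's law: dT/dt = -k(T - T_a) has solution T(t) = T_a + (T₀ - T_a)e^(-kt).
Plug in T_a = 20, T₀ = 95, k = 0.15, t = 12: T(12) = 20 + (75)e^(-1.80) ≈ 32.4°C.


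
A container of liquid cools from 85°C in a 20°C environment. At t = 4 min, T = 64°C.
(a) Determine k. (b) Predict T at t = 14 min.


Newton's law: T(t) = T_a + (T₀ - T_a)e^(-kt).
(a) Use T(4) = 64: (64 - 20)/(85 - 20) = e^(-k·4), so k = -ln(0.677)/4 ≈ 0.0975.
(b) Apply k to t = 14: T(14) = 20 + (65)e^(-1.366) ≈ 36.6°C.


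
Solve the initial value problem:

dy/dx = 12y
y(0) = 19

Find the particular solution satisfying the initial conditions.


General solution of y' = 12y is y = Ce^(12x).
Apply y(0) = 19: C = 19.
Particular solution: y = 19e^(12x).


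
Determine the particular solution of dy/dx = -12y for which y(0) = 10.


General solution of y' = -12y is y = Ce^(-12x).
Apply y(0) = 10: C = 10.
Particular solution: y = 10e^(-12x).


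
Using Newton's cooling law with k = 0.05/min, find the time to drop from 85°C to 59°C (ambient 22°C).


From T(t) = T_a + (T₀ - T_a)e^(-kt), set T(t) = 59:
(59 - 22) / (85 - 22) = e^(-0.05t), so t = -ln(0.587)/0.05 ≈ 10.6 minutes.


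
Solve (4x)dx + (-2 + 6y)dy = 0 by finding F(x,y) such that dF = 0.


Check exactness: ∂M/∂y = 0 and ∂N/∂x = 0; equal, so the equation is exact.
Integrate M with respect to x (treating y as constant): ∫M dx = 2x^2 + h(y).
Differentiate w.r.t. y and set equal to N: the x-dependent terms already match, leaving h'(y) = -2 + 6y. Integrate: h(y) = -2y + 3y^2.
So F(x,y) = 2x^2 - 2y + 3y^2.
General solution: 2x^2 - 2y + 3y^2 = C.


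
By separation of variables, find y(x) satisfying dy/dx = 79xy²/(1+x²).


Separate: dy/y² = 79x/(1+x²) dx.
Integrate LHS: ∫ dy/y² = -1/y.
Integrate RHS via u = 1+x²: (79/2)ln(1+x²) + C.
Result: -1/y = (79/2)ln(1+x²) + C.


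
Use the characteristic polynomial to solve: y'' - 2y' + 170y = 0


Characteristic equation: r² - 2r + 170 = 0.
Discriminant is negative; roots r = 1 ± 13i (complex conjugate pair).
General solution uses e^(α x)(C₁ cos(β x) + C₂ sin(β x)): y = e^(x)(C₁cos(13x) + C₂sin(13x)).


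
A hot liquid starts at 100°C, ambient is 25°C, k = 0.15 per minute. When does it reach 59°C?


From T(t) = T_a + (T₀ - T_a)e^(-kt), set T(t) = 59:
(59 - 25) / (100 - 25) = e^(-0.15t), so t = -ln(0.453)/0.15 ≈ 5.3 minutes.


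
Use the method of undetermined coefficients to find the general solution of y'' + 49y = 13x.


Homogeneous: r² + 49 = 0 ⇒ r = ±7i, y_h = C₁cos(7x) + C₂sin(7x).
Polynomial forcing; try y_p = Ax + B. Then y_p'' + 49 y_p = 49(Ax + B) = 13x, so B = 0 and A = 13/49.
General solution: y = C₁cos(7x) + C₂sin(7x) + (13/49)x.


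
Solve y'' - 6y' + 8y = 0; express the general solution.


Characteristic equation: r² - 6r + 8 = 0.
Factor: (r - 4)(r - 2) = 0 ⇒ r = 4, 2 (distinct real).
General solution: y = C₁e^(4x) + C₂e^(2x).


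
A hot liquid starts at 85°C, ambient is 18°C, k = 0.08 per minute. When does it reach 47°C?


From T(t) = T_a + (T₀ - T_a)e^(-kt), set T(t) = 47:
(47 - 18) / (85 - 18) = e^(-0.08t), so t = -ln(0.433)/0.08 ≈ 10.5 minutes.


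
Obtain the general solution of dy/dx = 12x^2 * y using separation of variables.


Separate variables: dy/y = 12x^2 dx.
Integrate: ln|y| = 4x^3 + C₀.
Exponentiate: y = Ce^(4x^3).


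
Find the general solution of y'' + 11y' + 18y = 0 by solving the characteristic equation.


Characteristic equation: r² + 11r + 18 = 0.
Factor: (r + 9)(r + 2) = 0 ⇒ r = -9, -2 (distinct real).
General solution: y = C₁e^(-9x) + C₂e^(-2x).


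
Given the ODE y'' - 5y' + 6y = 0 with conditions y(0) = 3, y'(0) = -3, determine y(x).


Characteristic roots of r² - 5r + 6 = 0 are 3, 2.
General solution y = c₁ e^(3x) + c₂ e^(2x).
Apply y(0) = 3: c₁ + c₂ = 3. Apply y'(0) = -3: 3 c₁ + 2 c₂ = -3.
Solve: c₁ = -9, c₂ = 12.
Particular solution: y = -9e^(3x) + 12e^(2x).


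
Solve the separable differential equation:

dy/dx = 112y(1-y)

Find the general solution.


Separate: dy/[y(1-y)] = 112 dx.
Partial fractions: 1/[y(1-y)] = 1/y + 1/(1-y).
Integrate: ln|y/(1-y)| = 112x + C₀.
Solve for y: y = 1/(1 + Ce^(-112x)).


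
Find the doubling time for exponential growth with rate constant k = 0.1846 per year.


Exponential growth: P(t) = P₀ e^(0.1846t). Set P(t)/P₀ = 2: e^(0.1846t) = 2.
Solve: t = ln(2)/0.1846 ≈ 3.75 years.


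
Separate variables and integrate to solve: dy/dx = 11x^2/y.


Separate variables: y dy = 11x^2 dx.
Integrate both sides: y²/2 = (11/3)x^3 + C₀.
Multiply by 2: y² = (22/3)x^3 + C.


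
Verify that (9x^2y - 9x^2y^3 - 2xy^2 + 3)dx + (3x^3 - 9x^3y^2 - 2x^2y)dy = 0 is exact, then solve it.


Check exactness: ∂M/∂y = 9x^2 - 27x^2y^2 - 4xy and ∂N/∂x = 9x^2 - 27x^2y^2 - 4xy; equal, so the equation is exact.
Integrate M with respect to x (treating y as constant): ∫M dx = 3x^3y - 3x^3y^3 - x^2y^2 + 3x + h(y).
Differentiate w.r.t. y and set equal to N: all terms match, so h'(y) = 0 and h is a constant absorbed into C.
General solution: 3x^3y - 3x^3y^3 - x^2y^2 + 3x = C.


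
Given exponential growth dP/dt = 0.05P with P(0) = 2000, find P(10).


The ODE dP/dt = 0.05P has solution P(t) = P(0)e^(0.05t).
Substitute P(0) = 2000 and t = 10: P(10) = 2000 e^(0.50) ≈ 3297.


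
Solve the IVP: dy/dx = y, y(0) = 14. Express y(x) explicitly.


General solution of y' = y is y = Ce^(x).
Apply y(0) = 14: C = 14.
Particular solution: y = 14e^(x).


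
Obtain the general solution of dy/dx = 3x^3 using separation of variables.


Integrate both sides with respect to x: y = ∫ 3x^3 dx = (3/4)x^4 + C.


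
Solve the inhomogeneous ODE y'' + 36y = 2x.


Homogeneous: r² + 36 = 0 ⇒ r = ±6i, y_h = C₁cos(6x) + C₂sin(6x).
Polynomial forcing; try y_p = Ax + B. Then y_p'' + 36 y_p = 36(Ax + B) = 2x, so B = 0 and A = 1/18.
General solution: y = C₁cos(6x) + C₂sin(6x) + (1/18)x.


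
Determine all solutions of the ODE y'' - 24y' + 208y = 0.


Characteristic equation: r² - 24r + 208 = 0.
Discriminant is negative; roots r = 12 ± 8i (complex conjugate pair).
General solution uses e^(α x)(C₁ cos(β x) + C₂ sin(β x)): y = e^(12x)(C₁cos(8x) + C₂sin(8x)).


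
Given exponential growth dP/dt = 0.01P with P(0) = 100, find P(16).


The ODE dP/dt = 0.01P has solution P(t) = P(0)e^(0.01t).
Substitute P(0) = 100 and t = 16: P(16) = 100 e^(0.16) ≈ 117.


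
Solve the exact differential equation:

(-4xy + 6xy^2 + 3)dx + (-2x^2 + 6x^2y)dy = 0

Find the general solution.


Check exactness: ∂M/∂y = -4x + 12xy and ∂N/∂x = -4x + 12xy; equal, so the equation is exact.
Integrate M with respect to x (treating y as constant): ∫M dx = -2x^2y + 3x^2y^2 + 3x + h(y).
Differentiate w.r.t. y and set equal to N: all terms match, so h'(y) = 0 and h is a constant absorbed into C.
General solution: -2x^2y + 3x^2y^2 + 3x = C.


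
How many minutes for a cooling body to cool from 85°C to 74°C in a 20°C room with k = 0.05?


From T(t) = T_a + (T₀ - T_a)e^(-kt), set T(t) = 74:
(74 - 20) / (85 - 20) = e^(-0.05t), so t = -ln(0.831)/0.05 ≈ 3.7 minutes.


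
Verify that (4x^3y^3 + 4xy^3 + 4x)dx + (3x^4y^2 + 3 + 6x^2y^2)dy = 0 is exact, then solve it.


Check exactness: ∂M/∂y = 12x^3y^2 + 12xy^2 and ∂N/∂x = 12x^3y^2 + 12xy^2; equal, so the equation is exact.
Integrate M with respect to x (treating y as constant): ∫M dx = x^4y^3 + 2x^2y^3 + 2x^2 + h(y).
Differentiate w.r.t. y and set equal to N: the x-dependent terms already match, leaving h'(y) = 3. Integrate: h(y) = 3y.
So F(x,y) = x^4y^3 + 3y + 2x^2y^3 + 2x^2.
General solution: x^4y^3 + 3y + 2x^2y^3 + 2x^2 = C.


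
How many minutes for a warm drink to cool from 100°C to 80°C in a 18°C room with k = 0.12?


From T(t) = T_a + (T₀ - T_a)e^(-kt), set T(t) = 80:
(80 - 18) / (100 - 18) = e^(-0.12t), so t = -ln(0.756)/0.12 ≈ 2.3 minutes.


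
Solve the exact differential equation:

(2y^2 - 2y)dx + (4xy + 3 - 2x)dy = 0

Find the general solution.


Check exactness: ∂M/∂y = 4y - 2 and ∂N/∂x = 4y - 2; equal, so the equation is exact.
Integrate M with respect to x (treating y as constant): ∫M dx = 2xy^2 - 2xy + h(y).
Differentiate w.r.t. y and set equal to N: the x-dependent terms already match, leaving h'(y) = 3. Integrate: h(y) = 3y.
So F(x,y) = 2xy^2 + 3y - 2xy.
General solution: 2xy^2 + 3y - 2xy = C.


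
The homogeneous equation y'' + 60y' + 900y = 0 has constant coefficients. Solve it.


Characteristic equation: r² + 60r + 900 = 0, i.e. (r + 30)² = 0.
Repeated root r = -30; include an x factor for the second linearly independent solution.
General solution: y = (C₁ + C₂x)e^(-30x).


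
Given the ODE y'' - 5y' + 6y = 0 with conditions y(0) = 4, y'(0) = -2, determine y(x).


Characteristic roots of r² - 5r + 6 = 0 are 3, 2.
General solution y = c₁ e^(3x) + c₂ e^(2x).
Apply y(0) = 4: c₁ + c₂ = 4. Apply y'(0) = -2: 3 c₁ + 2 c₂ = -2.
Solve: c₁ = -10, c₂ = 14.
Particular solution: y = -10e^(3x) + 14e^(2x).


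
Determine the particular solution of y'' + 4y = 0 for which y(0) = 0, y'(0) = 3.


Characteristic roots of r² + 4 = 0 are ±2i, so y = C₁cos(2x) + C₂sin(2x).
Apply y(0) = 0: C₁ = 0. Differentiate and apply y'(0) = 3: 2·C₂ = 3, so C₂ = 3/2.
Particular solution: y = (3/2)sin(2x).


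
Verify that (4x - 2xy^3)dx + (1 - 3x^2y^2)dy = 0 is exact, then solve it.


Check exactness: ∂M/∂y = -6xy^2 and ∂N/∂x = -6xy^2; equal, so the equation is exact.
Integrate M with respect to x (treating y as constant): ∫M dx = 2x^2 - x^2y^3 + h(y).
Differentiate w.r.t. y and set equal to N: the x-dependent terms already match, leaving h'(y) = 1. Integrate: h(y) = y.
So F(x,y) = y + 2x^2 - x^2y^3.
General solution: y + 2x^2 - x^2y^3 = C.


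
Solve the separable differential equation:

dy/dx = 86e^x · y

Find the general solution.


Separate variables: dy/y = 86e^x dx.
Integrate: ln|y| = 86e^x + C₀.
Exponentiate: y = Ce^(86e^x).


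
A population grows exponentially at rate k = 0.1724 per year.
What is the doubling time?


Exponential growth: P(t) = P₀ e^(0.1724t). Set P(t)/P₀ = 2: e^(0.1724t) = 2.
Solve: t = ln(2)/0.1724 ≈ 4.02 years.


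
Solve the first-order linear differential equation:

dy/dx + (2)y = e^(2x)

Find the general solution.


P(x) = 2 ⇒ μ = e^(2x).
(μ y)' = e^(4x) ⇒ μ y = (1/4)e^(4x) + C.
Divide by μ: y = (1/4)e^(2x) + Ce^(-2x).


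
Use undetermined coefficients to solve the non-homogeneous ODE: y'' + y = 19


Homogeneous part: r² + 1 = 0 ⇒ r = ±1i, so y_h = C₁cos(x) + C₂sin(x).
Try constant y_p = A; plug in: 1A = 19 ⇒ A = 19.
General solution: y = C₁cos(x) + C₂sin(x) + 19.


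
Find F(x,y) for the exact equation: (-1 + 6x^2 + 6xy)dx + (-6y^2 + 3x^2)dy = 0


Check exactness: ∂M/∂y = 6x and ∂N/∂x = 6x; equal, so the equation is exact.
Integrate M with respect to x (treating y as constant): ∫M dx = -x + 2x^3 + 3x^2y + h(y).
Differentiate w.r.t. y and set equal to N: the x-dependent terms already match, leaving h'(y) = -6y^2. Integrate: h(y) = -2y^3.
So F(x,y) = -x + 2x^3 - 2y^3 + 3x^2y.
General solution: -x + 2x^3 - 2y^3 + 3x^2y = C.


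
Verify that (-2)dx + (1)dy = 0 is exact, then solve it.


Check exactness: ∂M/∂y = 0 and ∂N/∂x = 0; equal, so the equation is exact.
Integrate M with respect to x (treating y as constant): ∫M dx = -2x + h(y).
Differentiate w.r.t. y and set equal to N: the x-dependent terms already match, leaving h'(y) = 1. Integrate: h(y) = y.
So F(x,y) = -2x + y.
General solution: -2x + y = C.


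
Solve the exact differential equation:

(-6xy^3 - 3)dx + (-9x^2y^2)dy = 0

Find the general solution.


Check exactness: ∂M/∂y = -18xy^2 and ∂N/∂x = -18xy^2; equal, so the equation is exact.
Integrate M with respect to x (treating y as constant): ∫M dx = -3x^2y^3 - 3x + h(y).
Differentiate w.r.t. y and set equal to N: all terms match, so h'(y) = 0 and h is a constant absorbed into C.
General solution: -3x^2y^3 - 3x = C.


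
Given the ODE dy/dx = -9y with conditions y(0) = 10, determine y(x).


General solution of y' = -9y is y = Ce^(-9x).
Apply y(0) = 10: C = 10.
Particular solution: y = 10e^(-9x).


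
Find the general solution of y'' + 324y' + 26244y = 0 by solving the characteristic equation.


Characteristic equation: r² + 324r + 26244 = 0, i.e. (r + 162)² = 0.
Repeated root r = -162; include an x factor for the second linearly independent solution.
General solution: y = (C₁ + C₂x)e^(-162x).


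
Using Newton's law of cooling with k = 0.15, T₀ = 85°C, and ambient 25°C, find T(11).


Newton's law: dT/dt = -k(T - T_a) has solution T(t) = T_a + (T₀ - T_a)e^(-kt).
Plug in T_a = 25, T₀ = 85, k = 0.15, t = 11: T(11) = 25 + (60)e^(-1.65) ≈ 36.5°C.


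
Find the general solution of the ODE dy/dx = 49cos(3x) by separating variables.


g(y) = 1, so integrate directly: y = ∫ 49cos(3x) dx = (49/3)sin(3x) + C.


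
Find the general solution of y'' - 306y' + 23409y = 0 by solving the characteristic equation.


Characteristic equation: r² - 306r + 23409 = 0, i.e. (r - 153)² = 0.
Repeated root r = 153; include an x factor for the second linearly independent solution.
General solution: y = (C₁ + C₂x)e^(153x).


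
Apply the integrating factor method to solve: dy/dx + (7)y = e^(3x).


P(x) = 7 ⇒ μ = e^(7x).
(μ y)' = e^(10x) ⇒ μ y = e^(10x)/10 + C.
Divide by μ: y = (1/10)e^(3x) + Ce^(-7x).


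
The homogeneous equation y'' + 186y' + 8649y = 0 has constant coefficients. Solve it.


Characteristic equation: r² + 186r + 8649 = 0, i.e. (r + 93)² = 0.
Repeated root r = -93; include an x factor for the second linearly independent solution.
General solution: y = (C₁ + C₂x)e^(-93x).


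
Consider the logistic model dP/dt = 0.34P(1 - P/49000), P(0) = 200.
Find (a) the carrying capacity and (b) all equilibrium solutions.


Logistic ODE dP/dt = 0.34P(1 - P/49000) has equilibria where dP/dt = 0, i.e. P = 0 or P = 49000.
The coefficient (1 - P/K) = 0 when P = K, identifying K = 49000 as the carrying capacity.
(a) K = 49000; (b) equilibria P = 0 and P = 49000.


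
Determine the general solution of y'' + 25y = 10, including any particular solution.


Homogeneous part: r² + 25 = 0 ⇒ r = ±5i, so y_h = C₁cos(5x) + C₂sin(5x).
Try constant y_p = A; plug in: 25A = 10 ⇒ A = 2/5.
General solution: y = C₁cos(5x) + C₂sin(5x) + 2/5.


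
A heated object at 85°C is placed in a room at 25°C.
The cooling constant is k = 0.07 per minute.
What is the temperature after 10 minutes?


Newton's law: dT/dt = -k(T - T_a) has solution T(t) = T_a + (T₀ - T_a)e^(-kt).
Plug in T_a = 25, T₀ = 85, k = 0.07, t = 10: T(10) = 25 + (60)e^(-0.70) ≈ 54.8°C.


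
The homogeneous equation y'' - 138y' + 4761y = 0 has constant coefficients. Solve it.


Characteristic equation: r² - 138r + 4761 = 0, i.e. (r - 69)² = 0.
Repeated root r = 69; include an x factor for the second linearly independent solution.
General solution: y = (C₁ + C₂x)e^(69x).


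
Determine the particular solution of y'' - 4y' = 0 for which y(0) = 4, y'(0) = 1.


Characteristic roots of r² - 4r = 0 are 4, 0.
General solution y = c₁ e^(4x) + c₂.
Apply y(0) = 4: c₁ + c₂ = 4. Apply y'(0) = 1: 4 c₁ + 0 c₂ = 1.
Solve: c₁ = 1/4, c₂ = 15/4.
Particular solution: y = (1/4)e^(4x) + 15/4.


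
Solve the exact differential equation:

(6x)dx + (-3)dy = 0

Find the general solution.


Check exactness: ∂M/∂y = 0 and ∂N/∂x = 0; equal, so the equation is exact.
Integrate M with respect to x (treating y as constant): ∫M dx = 3x^2 + h(y).
Differentiate w.r.t. y and set equal to N: the x-dependent terms already match, leaving h'(y) = -3. Integrate: h(y) = -3y.
So F(x,y) = 3x^2 - 3y.
General solution: 3x^2 - 3y = C.


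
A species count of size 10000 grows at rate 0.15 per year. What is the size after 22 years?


The ODE dP/dt = 0.15P has solution P(t) = P(0)e^(0.15t).
Substitute P(0) = 10000 and t = 22: P(22) = 10000 e^(3.30) ≈ 271126.


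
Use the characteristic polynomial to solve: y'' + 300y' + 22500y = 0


Characteristic equation: r² + 300r + 22500 = 0, i.e. (r + 150)² = 0.
Repeated root r = -150; include an x factor for the second linearly independent solution.
General solution: y = (C₁ + C₂x)e^(-150x).


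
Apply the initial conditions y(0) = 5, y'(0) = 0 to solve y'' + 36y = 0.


Characteristic roots of r² + 36 = 0 are ±6i, so y = C₁cos(6x) + C₂sin(6x).
Apply y(0) = 5: C₁ = 5. Differentiate and apply y'(0) = 0: 6·C₂ = 0, so C₂ = 0.
Particular solution: y = 5cos(6x).


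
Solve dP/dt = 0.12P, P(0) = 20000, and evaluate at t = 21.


The ODE dP/dt = 0.12P has solution P(t) = P(0)e^(0.12t).
Substitute P(0) = 20000 and t = 21: P(21) = 20000 e^(2.52) ≈ 248572.


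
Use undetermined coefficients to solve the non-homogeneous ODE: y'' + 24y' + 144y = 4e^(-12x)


Characteristic polynomial (r + 12)² = 0; repeated root r = -12.
y_h = (C₁ + C₂x)e^(-12x). Forcing matches the repeated root (resonance), so try y_p = Ax² e^(-12x).
Substitute and solve for A: 2A = 4, so A = 2.
General solution: y = (C₁ + C₂x + 2x²)e^(-12x).


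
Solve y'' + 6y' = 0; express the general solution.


Characteristic equation: r² + 6r = 0.
Factor: (r - 0)(r + 6) = 0 ⇒ r = 0, -6 (distinct real).
General solution: y = C₁ + C₂e^(-6x).


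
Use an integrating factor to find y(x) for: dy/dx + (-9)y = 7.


P(x) = -9 ⇒ μ = e^(-9x).
(μ y)' = 7e^(-9x) ⇒ μ y = -(7/9)e^(-9x) + C.
Divide by μ: y = -7/9 + Ce^(9x).


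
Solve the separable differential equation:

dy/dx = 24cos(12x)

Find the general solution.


g(y) = 1, so integrate directly: y = ∫ 24cos(12x) dx = 2sin(12x) + C.


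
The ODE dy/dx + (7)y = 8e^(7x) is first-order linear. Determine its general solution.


P(x) = 7 ⇒ μ = e^(7x).
(μ y)' = 8e^(14x) ⇒ μ y = (8/14)e^(14x) + C.
Divide by μ: y = (4/7)e^(7x) + Ce^(-7x).


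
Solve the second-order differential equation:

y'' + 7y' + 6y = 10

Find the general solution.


Characteristic roots of r² + 7r + 6 = 0 are -1, -6.
y_h = C₁e^(-x) + C₂e^(-6x).
Constant forcing; try y_p = A. Then 6A = 10 ⇒ A = 5/3.
General solution: y = C₁e^(-x) + C₂e^(-6x) + 5/3.


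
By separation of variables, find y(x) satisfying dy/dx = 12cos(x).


g(y) = 1, so integrate directly: y = ∫ 12cos(x) dx = 12sin(x) + C.


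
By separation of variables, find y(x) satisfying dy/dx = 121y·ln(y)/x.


Separate: dy/[y ln(y)] = 121 dx/x.
Substitute u = ln(y): du/u = 121 dx/x.
Integrate: ln|ln(y)| = 121ln|x| + C₀, hence ln(y) = C·x^121.


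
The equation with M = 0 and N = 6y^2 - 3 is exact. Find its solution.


Check exactness: ∂M/∂y = 0 and ∂N/∂x = 0; equal, so the equation is exact.
Integrate M with respect to x (treating y as constant): ∫M dx = 0 + h(y).
Differentiate w.r.t. y and set equal to N: the x-dependent terms already match, leaving h'(y) = 6y^2 - 3. Integrate: h(y) = 2y^3 - 3y.
So F(x,y) = 2y^3 - 3y.
General solution: 2y^3 - 3y = C.


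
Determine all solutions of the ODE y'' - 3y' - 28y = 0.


Characteristic equation: r² - 3r - 28 = 0.
Factor: (r + 4)(r - 7) = 0 ⇒ r = -4, 7 (distinct real).
General solution: y = C₁e^(-4x) + C₂e^(7x).


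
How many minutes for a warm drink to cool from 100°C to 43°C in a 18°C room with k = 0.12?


From T(t) = T_a + (T₀ - T_a)e^(-kt), set T(t) = 43:
(43 - 18) / (100 - 18) = e^(-0.12t), so t = -ln(0.305)/0.12 ≈ 9.9 minutes.


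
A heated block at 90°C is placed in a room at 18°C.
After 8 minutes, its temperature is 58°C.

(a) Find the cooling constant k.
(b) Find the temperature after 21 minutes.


Newton's law: T(t) = T_a + (T₀ - T_a)e^(-kt).
(a) Use T(8) = 58: (58 - 18)/(90 - 18) = e^(-k·8), so k = -ln(0.556)/8 ≈ 0.0735.
(b) Apply k to t = 21: T(21) = 18 + (72)e^(-1.543) ≈ 33.4°C.


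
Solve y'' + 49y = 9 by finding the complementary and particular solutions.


Homogeneous part: r² + 49 = 0 ⇒ r = ±7i, so y_h = C₁cos(7x) + C₂sin(7x).
Try constant y_p = A; plug in: 49A = 9 ⇒ A = 9/49.
General solution: y = C₁cos(7x) + C₂sin(7x) + 9/49.


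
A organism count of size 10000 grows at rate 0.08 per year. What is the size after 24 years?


The ODE dP/dt = 0.08P has solution P(t) = P(0)e^(0.08t).
Substitute P(0) = 10000 and t = 24: P(24) = 10000 e^(1.92) ≈ 68210.


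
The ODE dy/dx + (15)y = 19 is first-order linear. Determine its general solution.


P(x) = 15, Q(x) = 19; integrating factor μ = e^(15x).
(μ y)' = 19e^(15x) ⇒ μ y = (19/15)e^(15x) + C.
Divide by μ: y = 19/15 + Ce^(-15x).


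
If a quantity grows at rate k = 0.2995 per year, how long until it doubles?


Exponential growth: P(t) = P₀ e^(0.2995t). Set P(t)/P₀ = 2: e^(0.2995t) = 2.
Solve: t = ln(2)/0.2995 ≈ 2.31 years.


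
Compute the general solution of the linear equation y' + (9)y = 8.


P(x) = 9, Q(x) = 8; integrating factor μ = e^(9x).
(μ y)' = 8e^(9x) ⇒ μ y = (8/9)e^(9x) + C.
Divide by μ: y = 8/9 + Ce^(-9x).


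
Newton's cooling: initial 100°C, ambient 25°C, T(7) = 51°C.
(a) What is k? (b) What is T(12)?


Newton's law: T(t) = T_a + (T₀ - T_a)e^(-kt).
(a) Use T(7) = 51: (51 - 25)/(100 - 25) = e^(-k·7), so k = -ln(0.347)/7 ≈ 0.1513.
(b) Apply k to t = 12: T(12) = 25 + (75)e^(-1.816) ≈ 37.2°C.


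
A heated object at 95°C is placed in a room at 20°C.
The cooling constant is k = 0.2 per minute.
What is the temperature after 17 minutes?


Newton's law: dT/dt = -k(T - T_a) has solution T(t) = T_a + (T₀ - T_a)e^(-kt).
Plug in T_a = 20, T₀ = 95, k = 0.2, t = 17: T(17) = 20 + (75)e^(-3.40) ≈ 22.5°C.


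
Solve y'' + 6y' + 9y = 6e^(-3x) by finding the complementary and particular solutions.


Characteristic polynomial (r + 3)² = 0; repeated root r = -3.
y_h = (C₁ + C₂x)e^(-3x). Forcing matches the repeated root (resonance), so try y_p = Ax² e^(-3x).
Substitute and solve for A: 2A = 6, so A = 3.
General solution: y = (C₁ + C₂x + 3x²)e^(-3x).


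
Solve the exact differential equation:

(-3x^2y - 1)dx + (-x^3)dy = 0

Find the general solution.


Check exactness: ∂M/∂y = -3x^2 and ∂N/∂x = -3x^2; equal, so the equation is exact.
Integrate M with respect to x (treating y as constant): ∫M dx = -x^3y - x + h(y).
Differentiate w.r.t. y and set equal to N: all terms match, so h'(y) = 0 and h is a constant absorbed into C.
General solution: -x^3y - x = C.


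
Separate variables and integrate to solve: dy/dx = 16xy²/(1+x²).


Separate: dy/y² = 16x/(1+x²) dx.
Integrate LHS: ∫ dy/y² = -1/y.
Integrate RHS via u = 1+x²: 8ln(1+x²) + C.
Result: -1/y = 8ln(1+x²) + C.


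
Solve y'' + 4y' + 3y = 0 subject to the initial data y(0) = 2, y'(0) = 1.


Characteristic roots of r² + 4r + 3 = 0 are -3, -1.
General solution y = c₁ e^(-3x) + c₂ e^(-x).
Apply y(0) = 2: c₁ + c₂ = 2. Apply y'(0) = 1: -3 c₁ - 1 c₂ = 1.
Solve: c₁ = -3/2, c₂ = 7/2.
Particular solution: y = -(3/2)e^(-3x) + (7/2)e^(-x).


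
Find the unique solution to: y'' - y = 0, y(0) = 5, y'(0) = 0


Characteristic roots of r² - 1 = 0 are -1, 1.
General solution y = c₁ e^(-x) + c₂ e^(x).
Apply y(0) = 5: c₁ + c₂ = 5. Apply y'(0) = 0: -1 c₁ + 1 c₂ = 0.
Solve: c₁ = 5/2, c₂ = 5/2.
Particular solution: y = (5/2)e^(-x) + (5/2)e^(x).


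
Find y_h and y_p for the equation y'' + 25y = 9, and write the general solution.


Homogeneous part: r² + 25 = 0 ⇒ r = ±5i, so y_h = C₁cos(5x) + C₂sin(5x).
Try constant y_p = A; plug in: 25A = 9 ⇒ A = 9/25.
General solution: y = C₁cos(5x) + C₂sin(5x) + 9/25.


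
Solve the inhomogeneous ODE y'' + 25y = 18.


Homogeneous part: r² + 25 = 0 ⇒ r = ±5i, so y_h = C₁cos(5x) + C₂sin(5x).
Try constant y_p = A; plug in: 25A = 18 ⇒ A = 18/25.
General solution: y = C₁cos(5x) + C₂sin(5x) + 18/25.


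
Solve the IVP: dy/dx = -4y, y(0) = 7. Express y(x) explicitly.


General solution of y' = -4y is y = Ce^(-4x).
Apply y(0) = 7: C = 7.
Particular solution: y = 7e^(-4x).


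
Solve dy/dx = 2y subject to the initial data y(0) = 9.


General solution of y' = 2y is y = Ce^(2x).
Apply y(0) = 9: C = 9.
Particular solution: y = 9e^(2x).


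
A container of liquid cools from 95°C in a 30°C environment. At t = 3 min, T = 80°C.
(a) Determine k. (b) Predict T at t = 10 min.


Newton's law: T(t) = T_a + (T₀ - T_a)e^(-kt).
(a) Use T(3) = 80: (80 - 30)/(95 - 30) = e^(-k·3), so k = -ln(0.769)/3 ≈ 0.0875.
(b) Apply k to t = 10: T(10) = 30 + (65)e^(-0.875) ≈ 57.1°C.


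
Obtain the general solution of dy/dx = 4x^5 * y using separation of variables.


Separate variables: dy/y = 4x^5 dx.
Integrate: ln|y| = (2/3)x^6 + C₀.
Exponentiate: y = Ce^((2/3)x^6).


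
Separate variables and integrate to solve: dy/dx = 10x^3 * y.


Separate variables: dy/y = 10x^3 dx.
Integrate: ln|y| = (5/2)x^4 + C₀.
Exponentiate: y = Ce^((5/2)x^4).


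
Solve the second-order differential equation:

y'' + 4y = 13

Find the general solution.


Homogeneous part: r² + 4 = 0 ⇒ r = ±2i, so y_h = C₁cos(2x) + C₂sin(2x).
Try constant y_p = A; plug in: 4A = 13 ⇒ A = 13/4.
General solution: y = C₁cos(2x) + C₂sin(2x) + 13/4.


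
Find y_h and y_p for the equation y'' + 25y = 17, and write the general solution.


Homogeneous part: r² + 25 = 0 ⇒ r = ±5i, so y_h = C₁cos(5x) + C₂sin(5x).
Try constant y_p = A; plug in: 25A = 17 ⇒ A = 17/25.
General solution: y = C₁cos(5x) + C₂sin(5x) + 17/25.


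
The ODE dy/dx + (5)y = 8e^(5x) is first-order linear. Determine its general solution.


P(x) = 5 ⇒ μ = e^(5x).
(μ y)' = 8e^(10x) ⇒ μ y = (8/10)e^(10x) + C.
Divide by μ: y = (4/5)e^(5x) + Ce^(-5x).


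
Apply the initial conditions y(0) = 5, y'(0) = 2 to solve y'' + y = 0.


Characteristic roots of r² + 1 = 0 are ±1i, so y = C₁cos(x) + C₂sin(x).
Apply y(0) = 5: C₁ = 5. Differentiate and apply y'(0) = 2: 1·C₂ = 2, so C₂ = 2.
Particular solution: y = 5cos(x) + 2sin(x).


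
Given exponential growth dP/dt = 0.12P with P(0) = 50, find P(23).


The ODE dP/dt = 0.12P has solution P(t) = P(0)e^(0.12t).
Substitute P(0) = 50 and t = 23: P(23) = 50 e^(2.76) ≈ 790.


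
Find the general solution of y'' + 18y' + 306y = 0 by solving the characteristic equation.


Characteristic equation: r² + 18r + 306 = 0.
Discriminant is negative; roots r = -9 ± 15i (complex conjugate pair).
General solution uses e^(α x)(C₁ cos(β x) + C₂ sin(β x)): y = e^(-9x)(C₁cos(15x) + C₂sin(15x)).


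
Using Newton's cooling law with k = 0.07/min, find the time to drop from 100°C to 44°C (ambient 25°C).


From T(t) = T_a + (T₀ - T_a)e^(-kt), set T(t) = 44:
(44 - 25) / (100 - 25) = e^(-0.07t), so t = -ln(0.253)/0.07 ≈ 19.6 minutes.


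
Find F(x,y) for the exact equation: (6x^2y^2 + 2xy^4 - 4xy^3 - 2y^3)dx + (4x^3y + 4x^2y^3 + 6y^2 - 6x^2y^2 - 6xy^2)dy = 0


Check exactness: ∂M/∂y = 12x^2y + 8xy^3 - 12xy^2 - 6y^2 and ∂N/∂x = 12x^2y + 8xy^3 - 12xy^2 - 6y^2; equal, so the equation is exact.
Integrate M with respect to x (treating y as constant): ∫M dx = 2x^3y^2 + x^2y^4 - 2x^2y^3 - 2xy^3 + h(y).
Differentiate w.r.t. y and set equal to N: the x-dependent terms already match, leaving h'(y) = 6y^2. Integrate: h(y) = 2y^3.
So F(x,y) = 2x^3y^2 + x^2y^4 + 2y^3 - 2x^2y^3 - 2xy^3.
General solution: 2x^3y^2 + x^2y^4 + 2y^3 - 2x^2y^3 - 2xy^3 = C.


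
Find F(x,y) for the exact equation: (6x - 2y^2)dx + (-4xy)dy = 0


Check exactness: ∂M/∂y = -4y and ∂N/∂x = -4y; equal, so the equation is exact.
Integrate M with respect to x (treating y as constant): ∫M dx = 3x^2 - 2xy^2 + h(y).
Differentiate w.r.t. y and set equal to N: all terms match, so h'(y) = 0 and h is a constant absorbed into C.
General solution: 3x^2 - 2xy^2 = C.


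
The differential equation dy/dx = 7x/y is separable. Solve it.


Separate variables: y dy = 7x dx.
Integrate both sides: y²/2 = (7/2)x^2 + C₀.
Multiply by 2: y² = 7x^2 + C.


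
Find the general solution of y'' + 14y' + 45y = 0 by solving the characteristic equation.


Characteristic equation: r² + 14r + 45 = 0.
Factor: (r + 5)(r + 9) = 0 ⇒ r = -5, -9 (distinct real).
General solution: y = C₁e^(-5x) + C₂e^(-9x).


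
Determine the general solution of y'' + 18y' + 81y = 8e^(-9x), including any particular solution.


Characteristic polynomial (r + 9)² = 0; repeated root r = -9.
y_h = (C₁ + C₂x)e^(-9x). Forcing matches the repeated root (resonance), so try y_p = Ax² e^(-9x).
Substitute and solve for A: 2A = 8, so A = 4.
General solution: y = (C₁ + C₂x + 4x²)e^(-9x).


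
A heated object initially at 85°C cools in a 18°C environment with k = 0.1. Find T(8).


Newton's law: dT/dt = -k(T - T_a) has solution T(t) = T_a + (T₀ - T_a)e^(-kt).
Plug in T_a = 18, T₀ = 85, k = 0.1, t = 8: T(8) = 18 + (67)e^(-0.80) ≈ 48.1°C.


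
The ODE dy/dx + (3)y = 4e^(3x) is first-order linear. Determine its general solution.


P(x) = 3 ⇒ μ = e^(3x).
(μ y)' = 4e^(6x) ⇒ μ y = (4/6)e^(6x) + C.
Divide by μ: y = (2/3)e^(3x) + Ce^(-3x).


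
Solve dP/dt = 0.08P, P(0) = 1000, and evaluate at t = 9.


The ODE dP/dt = 0.08P has solution P(t) = P(0)e^(0.08t).
Substitute P(0) = 1000 and t = 9: P(9) = 1000 e^(0.72) ≈ 2054.


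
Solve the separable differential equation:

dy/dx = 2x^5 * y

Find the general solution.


Separate variables: dy/y = 2x^5 dx.
Integrate: ln|y| = (1/3)x^6 + C₀.
Exponentiate: y = Ce^((1/3)x^6).


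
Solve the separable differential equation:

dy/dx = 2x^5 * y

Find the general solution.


Separate variables: dy/y = 2x^5 dx.
Integrate: ln|y| = (1/3)x^6 + C₀.
Exponentiate: y = Ce^((1/3)x^6).
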